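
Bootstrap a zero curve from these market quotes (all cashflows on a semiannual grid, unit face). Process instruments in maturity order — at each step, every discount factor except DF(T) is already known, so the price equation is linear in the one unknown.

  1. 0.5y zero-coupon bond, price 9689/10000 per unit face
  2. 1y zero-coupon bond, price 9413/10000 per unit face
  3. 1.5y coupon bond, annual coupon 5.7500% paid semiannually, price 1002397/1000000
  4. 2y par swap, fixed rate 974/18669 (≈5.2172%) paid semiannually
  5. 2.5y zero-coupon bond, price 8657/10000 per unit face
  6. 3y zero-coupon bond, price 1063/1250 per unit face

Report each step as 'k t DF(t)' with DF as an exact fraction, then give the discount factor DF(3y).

step 1 [0.5y] zero: DF = P = 9689/10000 ≈ 0.968900
step 2 [1y] zero: DF = P = 9413/10000 ≈ 0.941300
step 3 [1.5y] bond c/2=23/800: DF=(1002397/1000000 − 23/800·(0.968900+0.941300))/(1+23/800) = 921/1000 ≈ 0.921000
step 4 [2y] swap r/2=487/18669: DF=(1 − 487/18669·(0.968900+0.941300+0.921000))/(1+487/18669) = 4513/5000 ≈ 0.902600
step 5 [2.5y] zero: DF = P = 8657/10000 ≈ 0.865700
step 6 [3y] zero: DF = P = 1063/1250 ≈ 0.850400

1 1/2 9689/10000
2 1 9413/10000
3 3/2 921/1000
4 2 4513/5000
5 5/2 8657/10000
6 3 1063/1250
DF(3y) = 1063/1250 ≈ 0.850400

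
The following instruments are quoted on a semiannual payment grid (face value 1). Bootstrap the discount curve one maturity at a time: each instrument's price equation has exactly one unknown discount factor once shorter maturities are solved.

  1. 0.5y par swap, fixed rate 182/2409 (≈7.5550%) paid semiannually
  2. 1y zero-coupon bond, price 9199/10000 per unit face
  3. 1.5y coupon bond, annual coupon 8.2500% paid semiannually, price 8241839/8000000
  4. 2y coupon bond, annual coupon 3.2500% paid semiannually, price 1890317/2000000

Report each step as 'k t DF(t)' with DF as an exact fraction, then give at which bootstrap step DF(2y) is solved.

1 1/2 2409/2500
2 1 9199/10000
3 3/2 2287/2500
4 2 8853/10000
DF(2y) is solved at step 4

step 1 [0.5y] swap r/2=91/2409: DF=(1 − 91/2409·(0))/(1+91/2409) = 2409/2500 ≈ 0.963600
step 2 [1y] zero: DF = P = 9199/10000 ≈ 0.919900
step 3 [1.5y] bond c/2=33/800: DF=(8241839/8000000 − 33/800·(0.963600+0.919900))/(1+33/800) = 2287/2500 ≈ 0.914800
step 4 [2y] bond c/2=13/800: DF=(1890317/2000000 − 13/800·(0.963600+0.919900+0.914800))/(1+13/800) = 8853/10000 ≈ 0.885300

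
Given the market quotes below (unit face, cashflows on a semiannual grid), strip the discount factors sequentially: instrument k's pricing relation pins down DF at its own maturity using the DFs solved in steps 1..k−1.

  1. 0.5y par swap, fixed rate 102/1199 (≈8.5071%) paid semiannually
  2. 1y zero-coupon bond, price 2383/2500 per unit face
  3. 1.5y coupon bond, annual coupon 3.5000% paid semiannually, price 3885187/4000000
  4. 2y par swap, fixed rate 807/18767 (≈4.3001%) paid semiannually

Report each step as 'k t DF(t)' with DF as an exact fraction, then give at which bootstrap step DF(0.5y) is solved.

1 1/2 1199/1250
2 1 2383/2500
3 3/2 9217/10000
4 2 9193/10000
DF(0.5y) is solved at step 1

step 1 [0.5y] swap r/2=51/1199: DF=(1 − 51/1199·(0))/(1+51/1199) = 1199/1250 ≈ 0.959200
step 2 [1y] zero: DF = P = 2383/2500 ≈ 0.953200
step 3 [1.5y] bond c/2=7/400: DF=(3885187/4000000 − 7/400·(0.959200+0.953200))/(1+7/400) = 9217/10000 ≈ 0.921700
step 4 [2y] swap r/2=807/37534: DF=(1 − 807/37534·(0.959200+0.953200+0.921700))/(1+807/37534) = 9193/10000 ≈ 0.919300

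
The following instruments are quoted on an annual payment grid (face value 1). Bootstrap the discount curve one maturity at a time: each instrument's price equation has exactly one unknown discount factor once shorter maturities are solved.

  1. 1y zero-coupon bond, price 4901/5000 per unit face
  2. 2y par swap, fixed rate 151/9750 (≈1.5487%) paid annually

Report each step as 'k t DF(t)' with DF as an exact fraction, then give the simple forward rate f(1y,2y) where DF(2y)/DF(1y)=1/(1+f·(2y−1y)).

1 1 4901/5000
2 2 4849/5000
f(1y,2y) = ((4901/5000)/(4849/5000) − 1)/(1) = 4/373 ≈ 1.0724%

step 1 [1y] zero: DF = P = 4901/5000 ≈ 0.980200
step 2 [2y] swap r/1=151/9750: DF=(1 − 151/9750·(0.980200))/(1+151/9750) = 4849/5000 ≈ 0.969800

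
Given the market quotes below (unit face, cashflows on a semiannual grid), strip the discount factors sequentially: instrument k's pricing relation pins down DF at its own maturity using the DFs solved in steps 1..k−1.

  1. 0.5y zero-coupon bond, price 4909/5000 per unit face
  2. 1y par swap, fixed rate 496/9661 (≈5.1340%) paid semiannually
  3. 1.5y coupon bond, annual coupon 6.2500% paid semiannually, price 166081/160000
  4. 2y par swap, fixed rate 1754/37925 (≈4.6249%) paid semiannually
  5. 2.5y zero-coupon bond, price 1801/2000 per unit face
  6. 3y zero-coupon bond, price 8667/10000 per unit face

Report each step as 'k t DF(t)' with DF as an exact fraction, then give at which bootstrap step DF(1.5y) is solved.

step 1 [0.5y] zero: DF = P = 4909/5000 ≈ 0.981800
step 2 [1y] swap r/2=248/9661: DF=(1 − 248/9661·(0.981800))/(1+248/9661) = 594/625 ≈ 0.950400
step 3 [1.5y] bond c/2=1/32: DF=(166081/160000 − 1/32·(0.981800+0.950400))/(1+1/32) = 237/250 ≈ 0.948000
step 4 [2y] swap r/2=877/37925: DF=(1 − 877/37925·(0.981800+0.950400+0.948000))/(1+877/37925) = 9123/10000 ≈ 0.912300
step 5 [2.5y] zero: DF = P = 1801/2000 ≈ 0.900500
step 6 [3y] zero: DF = P = 8667/10000 ≈ 0.866700

1 1/2 4909/5000
2 1 594/625
3 3/2 237/250
4 2 9123/10000
5 5/2 1801/2000
6 3 8667/10000
DF(1.5y) is solved at step 3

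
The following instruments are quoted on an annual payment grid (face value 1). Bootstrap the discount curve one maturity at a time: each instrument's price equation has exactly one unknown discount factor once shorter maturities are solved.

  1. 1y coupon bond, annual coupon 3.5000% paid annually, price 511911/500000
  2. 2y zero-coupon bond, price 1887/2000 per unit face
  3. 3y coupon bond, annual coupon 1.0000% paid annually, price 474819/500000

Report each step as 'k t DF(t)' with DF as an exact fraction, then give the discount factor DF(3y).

step 1 [1y] bond c/1=7/200: DF=(511911/500000 − 7/200·(0))/(1+7/200) = 2473/2500 ≈ 0.989200
step 2 [2y] zero: DF = P = 1887/2000 ≈ 0.943500
step 3 [3y] bond c/1=1/100: DF=(474819/500000 − 1/100·(0.989200+0.943500))/(1+1/100) = 9211/10000 ≈ 0.921100

1 1 2473/2500
2 2 1887/2000
3 3 9211/10000
DF(3y) = 9211/10000 ≈ 0.921100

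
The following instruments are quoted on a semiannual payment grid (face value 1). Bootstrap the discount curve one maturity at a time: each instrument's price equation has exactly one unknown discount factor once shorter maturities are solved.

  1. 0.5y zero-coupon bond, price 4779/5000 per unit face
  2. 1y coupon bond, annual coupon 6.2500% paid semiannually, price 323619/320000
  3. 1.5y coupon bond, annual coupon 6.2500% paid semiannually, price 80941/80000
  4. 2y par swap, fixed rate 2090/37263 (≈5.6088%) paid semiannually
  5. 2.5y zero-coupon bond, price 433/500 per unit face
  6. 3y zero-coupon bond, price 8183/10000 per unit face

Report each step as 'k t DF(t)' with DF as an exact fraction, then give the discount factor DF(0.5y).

1 1/2 4779/5000
2 1 9517/10000
3 3/2 9233/10000
4 2 1791/2000
5 5/2 433/500
6 3 8183/10000
DF(0.5y) = 4779/5000 ≈ 0.955800

step 1 [0.5y] zero: DF = P = 4779/5000 ≈ 0.955800
step 2 [1y] bond c/2=1/32: DF=(323619/320000 − 1/32·(0.955800))/(1+1/32) = 9517/10000 ≈ 0.951700
step 3 [1.5y] bond c/2=1/32: DF=(80941/80000 − 1/32·(0.955800+0.951700))/(1+1/32) = 9233/10000 ≈ 0.923300
step 4 [2y] swap r/2=1045/37263: DF=(1 − 1045/37263·(0.955800+0.951700+0.923300))/(1+1045/37263) = 1791/2000 ≈ 0.895500
step 5 [2.5y] zero: DF = P = 433/500 ≈ 0.866000
step 6 [3y] zero: DF = P = 8183/10000 ≈ 0.818300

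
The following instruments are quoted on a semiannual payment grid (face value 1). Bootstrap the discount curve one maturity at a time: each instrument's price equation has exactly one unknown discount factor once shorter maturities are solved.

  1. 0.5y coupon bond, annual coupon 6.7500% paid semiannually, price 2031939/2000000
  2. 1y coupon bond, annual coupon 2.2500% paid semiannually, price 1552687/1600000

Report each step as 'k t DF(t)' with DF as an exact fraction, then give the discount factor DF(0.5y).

step 1 [0.5y] bond c/2=27/800: DF=(2031939/2000000 − 27/800·(0))/(1+27/800) = 2457/2500 ≈ 0.982800
step 2 [1y] bond c/2=9/800: DF=(1552687/1600000 − 9/800·(0.982800))/(1+9/800) = 9487/10000 ≈ 0.948700

1 1/2 2457/2500
2 1 9487/10000
DF(0.5y) = 2457/2500 ≈ 0.982800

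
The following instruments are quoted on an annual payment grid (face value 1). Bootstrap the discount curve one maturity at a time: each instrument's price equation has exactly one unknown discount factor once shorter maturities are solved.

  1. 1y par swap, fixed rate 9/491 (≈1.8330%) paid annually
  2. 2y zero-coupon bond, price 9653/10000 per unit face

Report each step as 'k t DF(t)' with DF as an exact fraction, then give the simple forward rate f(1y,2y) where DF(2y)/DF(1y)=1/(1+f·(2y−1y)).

1 1 491/500
2 2 9653/10000
f(1y,2y) = ((491/500)/(9653/10000) − 1)/(1) = 167/9653 ≈ 1.7300%

step 1 [1y] swap r/1=9/491: DF=(1 − 9/491·(0))/(1+9/491) = 491/500 ≈ 0.982000
step 2 [2y] zero: DF = P = 9653/10000 ≈ 0.965300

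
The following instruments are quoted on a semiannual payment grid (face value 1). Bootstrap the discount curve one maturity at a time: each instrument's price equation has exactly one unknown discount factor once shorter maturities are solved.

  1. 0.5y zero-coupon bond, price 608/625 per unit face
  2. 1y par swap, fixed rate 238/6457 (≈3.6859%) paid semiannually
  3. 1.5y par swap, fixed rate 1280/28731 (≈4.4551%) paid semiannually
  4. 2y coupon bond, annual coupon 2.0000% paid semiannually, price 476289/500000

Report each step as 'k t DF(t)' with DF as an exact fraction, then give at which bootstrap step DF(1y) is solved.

step 1 [0.5y] zero: DF = P = 608/625 ≈ 0.972800
step 2 [1y] swap r/2=119/6457: DF=(1 − 119/6457·(0.972800))/(1+119/6457) = 9643/10000 ≈ 0.964300
step 3 [1.5y] swap r/2=640/28731: DF=(1 − 640/28731·(0.972800+0.964300))/(1+640/28731) = 117/125 ≈ 0.936000
step 4 [2y] bond c/2=1/100: DF=(476289/500000 − 1/100·(0.972800+0.964300+0.936000))/(1+1/100) = 9147/10000 ≈ 0.914700

1 1/2 608/625
2 1 9643/10000
3 3/2 117/125
4 2 9147/10000
DF(1y) is solved at step 2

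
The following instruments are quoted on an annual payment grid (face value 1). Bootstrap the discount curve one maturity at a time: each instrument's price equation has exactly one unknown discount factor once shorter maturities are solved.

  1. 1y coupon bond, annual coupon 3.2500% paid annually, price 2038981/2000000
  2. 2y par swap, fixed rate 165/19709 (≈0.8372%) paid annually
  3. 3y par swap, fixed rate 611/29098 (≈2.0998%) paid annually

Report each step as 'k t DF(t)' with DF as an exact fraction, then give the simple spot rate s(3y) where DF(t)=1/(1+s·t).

1 1 4937/5000
2 2 1967/2000
3 3 9389/10000
s(3y) = (1/(9389/10000) − 1)/(3) = 611/28167 ≈ 2.1692%

step 1 [1y] bond c/1=13/400: DF=(2038981/2000000 − 13/400·(0))/(1+13/400) = 4937/5000 ≈ 0.987400
step 2 [2y] swap r/1=165/19709: DF=(1 − 165/19709·(0.987400))/(1+165/19709) = 1967/2000 ≈ 0.983500
step 3 [3y] swap r/1=611/29098: DF=(1 − 611/29098·(0.987400+0.983500))/(1+611/29098) = 9389/10000 ≈ 0.938900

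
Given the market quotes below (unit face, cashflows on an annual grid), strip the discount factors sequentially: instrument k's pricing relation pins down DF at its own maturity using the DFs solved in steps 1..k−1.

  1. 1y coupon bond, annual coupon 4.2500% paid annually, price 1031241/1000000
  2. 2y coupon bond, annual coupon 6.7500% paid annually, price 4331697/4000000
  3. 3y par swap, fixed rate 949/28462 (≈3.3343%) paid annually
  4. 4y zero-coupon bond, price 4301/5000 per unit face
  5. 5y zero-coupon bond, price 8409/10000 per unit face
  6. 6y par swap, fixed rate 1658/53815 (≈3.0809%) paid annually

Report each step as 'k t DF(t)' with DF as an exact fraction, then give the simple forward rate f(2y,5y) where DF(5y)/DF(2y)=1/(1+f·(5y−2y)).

1 1 2473/2500
2 2 9519/10000
3 3 9051/10000
4 4 4301/5000
5 5 8409/10000
6 6 4171/5000
f(2y,5y) = ((9519/10000)/(8409/10000) − 1)/(3) = 370/8409 ≈ 4.4000%

step 1 [1y] bond c/1=17/400: DF=(1031241/1000000 − 17/400·(0))/(1+17/400) = 2473/2500 ≈ 0.989200
step 2 [2y] bond c/1=27/400: DF=(4331697/4000000 − 27/400·(0.989200))/(1+27/400) = 9519/10000 ≈ 0.951900
step 3 [3y] swap r/1=949/28462: DF=(1 − 949/28462·(0.989200+0.951900))/(1+949/28462) = 9051/10000 ≈ 0.905100
step 4 [4y] zero: DF = P = 4301/5000 ≈ 0.860200
step 5 [5y] zero: DF = P = 8409/10000 ≈ 0.840900
step 6 [6y] swap r/1=1658/53815: DF=(1 − 1658/53815·(0.989200+0.951900+0.905100+0.860200+0.840900))/(1+1658/53815) = 4171/5000 ≈ 0.834200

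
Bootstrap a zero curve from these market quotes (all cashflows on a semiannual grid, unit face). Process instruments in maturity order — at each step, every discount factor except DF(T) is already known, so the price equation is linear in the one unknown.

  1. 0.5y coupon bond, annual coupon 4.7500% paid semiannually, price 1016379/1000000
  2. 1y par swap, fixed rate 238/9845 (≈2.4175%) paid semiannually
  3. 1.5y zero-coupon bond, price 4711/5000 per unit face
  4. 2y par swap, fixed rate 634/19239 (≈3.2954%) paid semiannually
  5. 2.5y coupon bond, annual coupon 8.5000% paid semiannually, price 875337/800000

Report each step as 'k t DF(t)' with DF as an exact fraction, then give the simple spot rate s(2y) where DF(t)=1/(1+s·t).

step 1 [0.5y] bond c/2=19/800: DF=(1016379/1000000 − 19/800·(0))/(1+19/800) = 1241/1250 ≈ 0.992800
step 2 [1y] swap r/2=119/9845: DF=(1 − 119/9845·(0.992800))/(1+119/9845) = 4881/5000 ≈ 0.976200
step 3 [1.5y] zero: DF = P = 4711/5000 ≈ 0.942200
step 4 [2y] swap r/2=317/19239: DF=(1 − 317/19239·(0.992800+0.976200+0.942200))/(1+317/19239) = 4683/5000 ≈ 0.936600
step 5 [2.5y] bond c/2=17/400: DF=(875337/800000 − 17/400·(0.992800+0.976200+0.942200+0.936600))/(1+17/400) = 8927/10000 ≈ 0.892700

1 1/2 1241/1250
2 1 4881/5000
3 3/2 4711/5000
4 2 4683/5000
5 5/2 8927/10000
s(2y) = (1/(4683/5000) − 1)/(2) = 317/9366 ≈ 3.3846%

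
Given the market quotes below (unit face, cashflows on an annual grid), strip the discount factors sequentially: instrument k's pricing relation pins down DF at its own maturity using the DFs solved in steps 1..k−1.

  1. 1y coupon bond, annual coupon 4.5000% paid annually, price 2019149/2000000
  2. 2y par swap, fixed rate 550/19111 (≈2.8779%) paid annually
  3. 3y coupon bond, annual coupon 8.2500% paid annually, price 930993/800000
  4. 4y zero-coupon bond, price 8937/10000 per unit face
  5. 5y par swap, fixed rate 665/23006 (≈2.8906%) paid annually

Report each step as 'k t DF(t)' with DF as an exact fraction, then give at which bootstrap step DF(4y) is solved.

1 1 9661/10000
2 2 189/200
3 3 4647/5000
4 4 8937/10000
5 5 867/1000
DF(4y) is solved at step 4

step 1 [1y] bond c/1=9/200: DF=(2019149/2000000 − 9/200·(0))/(1+9/200) = 9661/10000 ≈ 0.966100
step 2 [2y] swap r/1=550/19111: DF=(1 − 550/19111·(0.966100))/(1+550/19111) = 189/200 ≈ 0.945000
step 3 [3y] bond c/1=33/400: DF=(930993/800000 − 33/400·(0.966100+0.945000))/(1+33/400) = 4647/5000 ≈ 0.929400
step 4 [4y] zero: DF = P = 8937/10000 ≈ 0.893700
step 5 [5y] swap r/1=665/23006: DF=(1 − 665/23006·(0.966100+0.945000+0.929400+0.893700))/(1+665/23006) = 867/1000 ≈ 0.867000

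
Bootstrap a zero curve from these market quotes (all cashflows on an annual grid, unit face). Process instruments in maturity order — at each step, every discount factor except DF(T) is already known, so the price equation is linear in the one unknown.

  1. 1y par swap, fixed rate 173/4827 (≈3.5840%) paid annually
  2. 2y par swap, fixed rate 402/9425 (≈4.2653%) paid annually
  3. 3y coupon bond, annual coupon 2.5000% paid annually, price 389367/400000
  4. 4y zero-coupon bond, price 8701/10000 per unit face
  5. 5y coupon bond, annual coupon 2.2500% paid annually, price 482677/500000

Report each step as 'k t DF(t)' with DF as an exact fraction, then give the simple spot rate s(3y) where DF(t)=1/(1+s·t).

1 1 4827/5000
2 2 2299/2500
3 3 9037/10000
4 4 8701/10000
5 5 2159/2500
s(3y) = (1/(9037/10000) − 1)/(3) = 321/9037 ≈ 3.5521%

step 1 [1y] swap r/1=173/4827: DF=(1 − 173/4827·(0))/(1+173/4827) = 4827/5000 ≈ 0.965400
step 2 [2y] swap r/1=402/9425: DF=(1 − 402/9425·(0.965400))/(1+402/9425) = 2299/2500 ≈ 0.919600
step 3 [3y] bond c/1=1/40: DF=(389367/400000 − 1/40·(0.965400+0.919600))/(1+1/40) = 9037/10000 ≈ 0.903700
step 4 [4y] zero: DF = P = 8701/10000 ≈ 0.870100
step 5 [5y] bond c/1=9/400: DF=(482677/500000 − 9/400·(0.965400+0.919600+0.903700+0.870100))/(1+9/400) = 2159/2500 ≈ 0.863600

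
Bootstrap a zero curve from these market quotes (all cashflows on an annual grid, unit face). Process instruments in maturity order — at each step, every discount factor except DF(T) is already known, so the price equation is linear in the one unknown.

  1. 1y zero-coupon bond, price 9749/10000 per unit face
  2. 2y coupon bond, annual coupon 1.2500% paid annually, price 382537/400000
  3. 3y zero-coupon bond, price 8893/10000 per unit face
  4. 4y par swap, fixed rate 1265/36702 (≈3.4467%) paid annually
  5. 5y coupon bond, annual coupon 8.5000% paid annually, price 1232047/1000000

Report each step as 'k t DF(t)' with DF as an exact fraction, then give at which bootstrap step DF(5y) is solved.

1 1 9749/10000
2 2 373/400
3 3 8893/10000
4 4 1747/2000
5 5 106/125
DF(5y) is solved at step 5

step 1 [1y] zero: DF = P = 9749/10000 ≈ 0.974900
step 2 [2y] bond c/1=1/80: DF=(382537/400000 − 1/80·(0.974900))/(1+1/80) = 373/400 ≈ 0.932500
step 3 [3y] zero: DF = P = 8893/10000 ≈ 0.889300
step 4 [4y] swap r/1=1265/36702: DF=(1 − 1265/36702·(0.974900+0.932500+0.889300))/(1+1265/36702) = 1747/2000 ≈ 0.873500
step 5 [5y] bond c/1=17/200: DF=(1232047/1000000 − 17/200·(0.974900+0.932500+0.889300+0.873500))/(1+17/200) = 106/125 ≈ 0.848000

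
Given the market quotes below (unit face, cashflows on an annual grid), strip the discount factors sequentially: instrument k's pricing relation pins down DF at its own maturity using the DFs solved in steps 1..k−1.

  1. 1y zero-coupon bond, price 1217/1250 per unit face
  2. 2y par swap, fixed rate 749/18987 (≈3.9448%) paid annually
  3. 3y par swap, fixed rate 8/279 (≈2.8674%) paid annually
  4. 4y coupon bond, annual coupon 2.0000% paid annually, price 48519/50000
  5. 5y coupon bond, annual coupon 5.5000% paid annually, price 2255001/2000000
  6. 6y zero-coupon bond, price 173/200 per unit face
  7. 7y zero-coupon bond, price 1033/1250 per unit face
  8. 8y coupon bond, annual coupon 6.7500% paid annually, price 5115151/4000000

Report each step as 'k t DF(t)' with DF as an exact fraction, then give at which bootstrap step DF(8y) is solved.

step 1 [1y] zero: DF = P = 1217/1250 ≈ 0.973600
step 2 [2y] swap r/1=749/18987: DF=(1 − 749/18987·(0.973600))/(1+749/18987) = 9251/10000 ≈ 0.925100
step 3 [3y] swap r/1=8/279: DF=(1 − 8/279·(0.973600+0.925100))/(1+8/279) = 1149/1250 ≈ 0.919200
step 4 [4y] bond c/1=1/50: DF=(48519/50000 − 1/50·(0.973600+0.925100+0.919200))/(1+1/50) = 8961/10000 ≈ 0.896100
step 5 [5y] bond c/1=11/200: DF=(2255001/2000000 − 11/200·(0.973600+0.925100+0.919200+0.896100))/(1+11/200) = 8751/10000 ≈ 0.875100
step 6 [6y] zero: DF = P = 173/200 ≈ 0.865000
step 7 [7y] zero: DF = P = 1033/1250 ≈ 0.826400
step 8 [8y] bond c/1=27/400: DF=(5115151/4000000 − 27/400·(0.973600+0.925100+0.919200+0.896100+0.875100+0.865000+0.826400))/(1+27/400) = 1001/1250 ≈ 0.800800

1 1 1217/1250
2 2 9251/10000
3 3 1149/1250
4 4 8961/10000
5 5 8751/10000
6 6 173/200
7 7 1033/1250
8 8 1001/1250
DF(8y) is solved at step 8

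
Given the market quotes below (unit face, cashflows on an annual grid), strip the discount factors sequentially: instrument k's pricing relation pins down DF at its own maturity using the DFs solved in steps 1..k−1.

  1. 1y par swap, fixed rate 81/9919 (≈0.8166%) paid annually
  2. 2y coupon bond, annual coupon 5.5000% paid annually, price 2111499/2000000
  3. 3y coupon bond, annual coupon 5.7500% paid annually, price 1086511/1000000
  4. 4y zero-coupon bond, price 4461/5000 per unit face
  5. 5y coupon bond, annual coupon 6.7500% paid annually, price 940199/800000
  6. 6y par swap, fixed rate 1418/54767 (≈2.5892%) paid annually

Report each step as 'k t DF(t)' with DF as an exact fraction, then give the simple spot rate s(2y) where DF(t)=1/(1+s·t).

step 1 [1y] swap r/1=81/9919: DF=(1 − 81/9919·(0))/(1+81/9919) = 9919/10000 ≈ 0.991900
step 2 [2y] bond c/1=11/200: DF=(2111499/2000000 − 11/200·(0.991900))/(1+11/200) = 949/1000 ≈ 0.949000
step 3 [3y] bond c/1=23/400: DF=(1086511/1000000 − 23/400·(0.991900+0.949000))/(1+23/400) = 9219/10000 ≈ 0.921900
step 4 [4y] zero: DF = P = 4461/5000 ≈ 0.892200
step 5 [5y] bond c/1=27/400: DF=(940199/800000 − 27/400·(0.991900+0.949000+0.921900+0.892200))/(1+27/400) = 1727/2000 ≈ 0.863500
step 6 [6y] swap r/1=1418/54767: DF=(1 − 1418/54767·(0.991900+0.949000+0.921900+0.892200+0.863500))/(1+1418/54767) = 4291/5000 ≈ 0.858200

1 1 9919/10000
2 2 949/1000
3 3 9219/10000
4 4 4461/5000
5 5 1727/2000
6 6 4291/5000
s(2y) = (1/(949/1000) − 1)/(2) = 51/1898 ≈ 2.6870%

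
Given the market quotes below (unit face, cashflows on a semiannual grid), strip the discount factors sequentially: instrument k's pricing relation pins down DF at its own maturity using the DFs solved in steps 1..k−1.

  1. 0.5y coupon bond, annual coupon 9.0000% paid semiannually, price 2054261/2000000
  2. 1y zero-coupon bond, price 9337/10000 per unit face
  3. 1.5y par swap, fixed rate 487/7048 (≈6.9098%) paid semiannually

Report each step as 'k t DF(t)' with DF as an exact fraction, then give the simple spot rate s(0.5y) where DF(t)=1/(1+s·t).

step 1 [0.5y] bond c/2=9/200: DF=(2054261/2000000 − 9/200·(0))/(1+9/200) = 9829/10000 ≈ 0.982900
step 2 [1y] zero: DF = P = 9337/10000 ≈ 0.933700
step 3 [1.5y] swap r/2=487/14096: DF=(1 − 487/14096·(0.982900+0.933700))/(1+487/14096) = 4513/5000 ≈ 0.902600

1 1/2 9829/10000
2 1 9337/10000
3 3/2 4513/5000
s(0.5y) = (1/(9829/10000) − 1)/(1/2) = 342/9829 ≈ 3.4795%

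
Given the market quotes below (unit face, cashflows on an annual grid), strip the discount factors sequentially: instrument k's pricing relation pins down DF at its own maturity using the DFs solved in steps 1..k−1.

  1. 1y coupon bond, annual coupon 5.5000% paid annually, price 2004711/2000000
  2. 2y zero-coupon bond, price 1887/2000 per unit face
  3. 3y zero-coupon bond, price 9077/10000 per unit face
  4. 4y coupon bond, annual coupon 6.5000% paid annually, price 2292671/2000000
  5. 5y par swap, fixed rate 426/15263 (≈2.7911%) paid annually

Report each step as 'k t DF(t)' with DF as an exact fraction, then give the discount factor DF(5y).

1 1 9501/10000
2 2 1887/2000
3 3 9077/10000
4 4 4527/5000
5 5 4361/5000
DF(5y) = 4361/5000 ≈ 0.872200

step 1 [1y] bond c/1=11/200: DF=(2004711/2000000 − 11/200·(0))/(1+11/200) = 9501/10000 ≈ 0.950100
step 2 [2y] zero: DF = P = 1887/2000 ≈ 0.943500
step 3 [3y] zero: DF = P = 9077/10000 ≈ 0.907700
step 4 [4y] bond c/1=13/200: DF=(2292671/2000000 − 13/200·(0.950100+0.943500+0.907700))/(1+13/200) = 4527/5000 ≈ 0.905400
step 5 [5y] swap r/1=426/15263: DF=(1 − 426/15263·(0.950100+0.943500+0.907700+0.905400))/(1+426/15263) = 4361/5000 ≈ 0.872200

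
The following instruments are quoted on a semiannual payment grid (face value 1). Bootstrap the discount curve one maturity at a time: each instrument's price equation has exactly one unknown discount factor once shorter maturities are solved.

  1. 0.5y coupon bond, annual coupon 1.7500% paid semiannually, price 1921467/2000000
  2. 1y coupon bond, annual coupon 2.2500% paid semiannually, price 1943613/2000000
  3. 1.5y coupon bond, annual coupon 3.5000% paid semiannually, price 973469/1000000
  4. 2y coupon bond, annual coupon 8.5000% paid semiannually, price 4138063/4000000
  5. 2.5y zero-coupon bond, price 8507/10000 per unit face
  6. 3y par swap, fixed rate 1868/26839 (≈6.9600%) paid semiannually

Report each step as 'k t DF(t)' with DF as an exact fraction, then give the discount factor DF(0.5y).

step 1 [0.5y] bond c/2=7/800: DF=(1921467/2000000 − 7/800·(0))/(1+7/800) = 2381/2500 ≈ 0.952400
step 2 [1y] bond c/2=9/800: DF=(1943613/2000000 − 9/800·(0.952400))/(1+9/800) = 594/625 ≈ 0.950400
step 3 [1.5y] bond c/2=7/400: DF=(973469/1000000 − 7/400·(0.952400+0.950400))/(1+7/400) = 231/250 ≈ 0.924000
step 4 [2y] bond c/2=17/400: DF=(4138063/4000000 − 17/400·(0.952400+0.950400+0.924000))/(1+17/400) = 8771/10000 ≈ 0.877100
step 5 [2.5y] zero: DF = P = 8507/10000 ≈ 0.850700
step 6 [3y] swap r/2=934/26839: DF=(1 − 934/26839·(0.952400+0.950400+0.924000+0.877100+0.850700))/(1+934/26839) = 2033/2500 ≈ 0.813200

1 1/2 2381/2500
2 1 594/625
3 3/2 231/250
4 2 8771/10000
5 5/2 8507/10000
6 3 2033/2500
DF(0.5y) = 2381/2500 ≈ 0.952400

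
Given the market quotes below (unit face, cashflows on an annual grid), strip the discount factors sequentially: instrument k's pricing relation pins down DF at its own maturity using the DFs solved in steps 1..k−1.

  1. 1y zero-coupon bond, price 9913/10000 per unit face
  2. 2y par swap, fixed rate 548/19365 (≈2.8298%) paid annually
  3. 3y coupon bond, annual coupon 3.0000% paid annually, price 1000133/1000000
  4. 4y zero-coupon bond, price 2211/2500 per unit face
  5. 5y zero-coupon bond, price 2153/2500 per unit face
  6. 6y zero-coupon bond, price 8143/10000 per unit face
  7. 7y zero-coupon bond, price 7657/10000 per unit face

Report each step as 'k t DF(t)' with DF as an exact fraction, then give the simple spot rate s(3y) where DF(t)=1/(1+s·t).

1 1 9913/10000
2 2 2363/2500
3 3 4573/5000
4 4 2211/2500
5 5 2153/2500
6 6 8143/10000
7 7 7657/10000
s(3y) = (1/(4573/5000) − 1)/(3) = 427/13719 ≈ 3.1125%

step 1 [1y] zero: DF = P = 9913/10000 ≈ 0.991300
step 2 [2y] swap r/1=548/19365: DF=(1 − 548/19365·(0.991300))/(1+548/19365) = 2363/2500 ≈ 0.945200
step 3 [3y] bond c/1=3/100: DF=(1000133/1000000 − 3/100·(0.991300+0.945200))/(1+3/100) = 4573/5000 ≈ 0.914600
step 4 [4y] zero: DF = P = 2211/2500 ≈ 0.884400
step 5 [5y] zero: DF = P = 2153/2500 ≈ 0.861200
step 6 [6y] zero: DF = P = 8143/10000 ≈ 0.814300
step 7 [7y] zero: DF = P = 7657/10000 ≈ 0.765700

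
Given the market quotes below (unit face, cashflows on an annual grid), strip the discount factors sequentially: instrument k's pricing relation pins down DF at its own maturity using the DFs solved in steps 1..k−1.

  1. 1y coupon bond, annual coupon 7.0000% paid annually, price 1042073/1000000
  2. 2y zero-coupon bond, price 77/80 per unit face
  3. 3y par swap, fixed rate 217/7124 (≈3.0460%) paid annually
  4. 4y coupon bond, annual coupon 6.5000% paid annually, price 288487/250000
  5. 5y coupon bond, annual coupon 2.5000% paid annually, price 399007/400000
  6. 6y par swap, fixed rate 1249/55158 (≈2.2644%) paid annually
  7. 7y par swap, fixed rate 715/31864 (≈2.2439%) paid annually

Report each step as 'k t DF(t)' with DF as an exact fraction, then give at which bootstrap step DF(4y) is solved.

1 1 9739/10000
2 2 77/80
3 3 2283/2500
4 4 1137/1250
5 5 1763/2000
6 6 8751/10000
7 7 857/1000
DF(4y) is solved at step 4

step 1 [1y] bond c/1=7/100: DF=(1042073/1000000 − 7/100·(0))/(1+7/100) = 9739/10000 ≈ 0.973900
step 2 [2y] zero: DF = P = 77/80 ≈ 0.962500
step 3 [3y] swap r/1=217/7124: DF=(1 − 217/7124·(0.973900+0.962500))/(1+217/7124) = 2283/2500 ≈ 0.913200
step 4 [4y] bond c/1=13/200: DF=(288487/250000 − 13/200·(0.973900+0.962500+0.913200))/(1+13/200) = 1137/1250 ≈ 0.909600
step 5 [5y] bond c/1=1/40: DF=(399007/400000 − 1/40·(0.973900+0.962500+0.913200+0.909600))/(1+1/40) = 1763/2000 ≈ 0.881500
step 6 [6y] swap r/1=1249/55158: DF=(1 − 1249/55158·(0.973900+0.962500+0.913200+0.909600+0.881500))/(1+1249/55158) = 8751/10000 ≈ 0.875100
step 7 [7y] swap r/1=715/31864: DF=(1 − 715/31864·(0.973900+0.962500+0.913200+0.909600+0.881500+0.875100))/(1+715/31864) = 857/1000 ≈ 0.857000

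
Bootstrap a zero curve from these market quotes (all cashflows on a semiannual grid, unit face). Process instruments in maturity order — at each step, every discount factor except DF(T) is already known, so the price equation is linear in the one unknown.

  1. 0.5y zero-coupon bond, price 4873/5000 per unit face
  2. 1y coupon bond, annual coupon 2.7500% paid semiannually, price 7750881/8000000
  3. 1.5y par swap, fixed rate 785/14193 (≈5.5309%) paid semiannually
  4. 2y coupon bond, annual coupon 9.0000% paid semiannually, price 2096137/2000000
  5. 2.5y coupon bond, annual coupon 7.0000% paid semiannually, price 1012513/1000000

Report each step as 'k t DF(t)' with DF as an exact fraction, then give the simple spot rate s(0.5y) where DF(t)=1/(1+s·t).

step 1 [0.5y] zero: DF = P = 4873/5000 ≈ 0.974600
step 2 [1y] bond c/2=11/800: DF=(7750881/8000000 − 11/800·(0.974600))/(1+11/800) = 377/400 ≈ 0.942500
step 3 [1.5y] swap r/2=785/28386: DF=(1 − 785/28386·(0.974600+0.942500))/(1+785/28386) = 1843/2000 ≈ 0.921500
step 4 [2y] bond c/2=9/200: DF=(2096137/2000000 − 9/200·(0.974600+0.942500+0.921500))/(1+9/200) = 8807/10000 ≈ 0.880700
step 5 [2.5y] bond c/2=7/200: DF=(1012513/1000000 − 7/200·(0.974600+0.942500+0.921500+0.880700))/(1+7/200) = 341/400 ≈ 0.852500

1 1/2 4873/5000
2 1 377/400
3 3/2 1843/2000
4 2 8807/10000
5 5/2 341/400
s(0.5y) = (1/(4873/5000) − 1)/(1/2) = 254/4873 ≈ 5.2124%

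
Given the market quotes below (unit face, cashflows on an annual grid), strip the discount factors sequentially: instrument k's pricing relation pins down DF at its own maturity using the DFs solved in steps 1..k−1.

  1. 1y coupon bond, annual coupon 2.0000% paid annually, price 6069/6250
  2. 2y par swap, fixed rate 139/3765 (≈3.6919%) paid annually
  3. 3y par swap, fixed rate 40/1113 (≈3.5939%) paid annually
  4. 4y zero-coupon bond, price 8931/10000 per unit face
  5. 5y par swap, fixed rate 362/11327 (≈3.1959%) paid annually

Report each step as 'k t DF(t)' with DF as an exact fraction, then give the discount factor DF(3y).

1 1 119/125
2 2 1861/2000
3 3 9/10
4 4 8931/10000
5 5 1069/1250
DF(3y) = 9/10 ≈ 0.900000

step 1 [1y] bond c/1=1/50: DF=(6069/6250 − 1/50·(0))/(1+1/50) = 119/125 ≈ 0.952000
step 2 [2y] swap r/1=139/3765: DF=(1 − 139/3765·(0.952000))/(1+139/3765) = 1861/2000 ≈ 0.930500
step 3 [3y] swap r/1=40/1113: DF=(1 − 40/1113·(0.952000+0.930500))/(1+40/1113) = 9/10 ≈ 0.900000
step 4 [4y] zero: DF = P = 8931/10000 ≈ 0.893100
step 5 [5y] swap r/1=362/11327: DF=(1 − 362/11327·(0.952000+0.930500+0.900000+0.893100))/(1+362/11327) = 1069/1250 ≈ 0.855200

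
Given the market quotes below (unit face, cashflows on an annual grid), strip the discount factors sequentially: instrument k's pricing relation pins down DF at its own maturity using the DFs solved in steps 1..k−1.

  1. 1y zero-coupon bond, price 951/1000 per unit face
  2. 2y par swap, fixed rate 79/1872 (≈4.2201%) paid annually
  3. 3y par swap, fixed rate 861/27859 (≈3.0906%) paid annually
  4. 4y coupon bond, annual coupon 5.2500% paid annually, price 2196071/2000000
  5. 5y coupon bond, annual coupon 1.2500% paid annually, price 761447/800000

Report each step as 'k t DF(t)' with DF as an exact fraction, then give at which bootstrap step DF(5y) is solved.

step 1 [1y] zero: DF = P = 951/1000 ≈ 0.951000
step 2 [2y] swap r/1=79/1872: DF=(1 − 79/1872·(0.951000))/(1+79/1872) = 921/1000 ≈ 0.921000
step 3 [3y] swap r/1=861/27859: DF=(1 − 861/27859·(0.951000+0.921000))/(1+861/27859) = 9139/10000 ≈ 0.913900
step 4 [4y] bond c/1=21/400: DF=(2196071/2000000 − 21/400·(0.951000+0.921000+0.913900))/(1+21/400) = 9043/10000 ≈ 0.904300
step 5 [5y] bond c/1=1/80: DF=(761447/800000 − 1/80·(0.951000+0.921000+0.913900+0.904300))/(1+1/80) = 1789/2000 ≈ 0.894500

1 1 951/1000
2 2 921/1000
3 3 9139/10000
4 4 9043/10000
5 5 1789/2000
DF(5y) is solved at step 5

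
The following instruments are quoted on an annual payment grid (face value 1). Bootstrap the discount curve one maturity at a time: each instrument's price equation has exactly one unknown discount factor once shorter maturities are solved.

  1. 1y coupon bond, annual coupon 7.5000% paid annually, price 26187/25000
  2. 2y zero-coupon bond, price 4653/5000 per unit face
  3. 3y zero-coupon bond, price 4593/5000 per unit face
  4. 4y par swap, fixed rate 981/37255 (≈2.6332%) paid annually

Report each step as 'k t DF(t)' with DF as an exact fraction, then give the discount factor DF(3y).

step 1 [1y] bond c/1=3/40: DF=(26187/25000 − 3/40·(0))/(1+3/40) = 609/625 ≈ 0.974400
step 2 [2y] zero: DF = P = 4653/5000 ≈ 0.930600
step 3 [3y] zero: DF = P = 4593/5000 ≈ 0.918600
step 4 [4y] swap r/1=981/37255: DF=(1 − 981/37255·(0.974400+0.930600+0.918600))/(1+981/37255) = 9019/10000 ≈ 0.901900

1 1 609/625
2 2 4653/5000
3 3 4593/5000
4 4 9019/10000
DF(3y) = 4593/5000 ≈ 0.918600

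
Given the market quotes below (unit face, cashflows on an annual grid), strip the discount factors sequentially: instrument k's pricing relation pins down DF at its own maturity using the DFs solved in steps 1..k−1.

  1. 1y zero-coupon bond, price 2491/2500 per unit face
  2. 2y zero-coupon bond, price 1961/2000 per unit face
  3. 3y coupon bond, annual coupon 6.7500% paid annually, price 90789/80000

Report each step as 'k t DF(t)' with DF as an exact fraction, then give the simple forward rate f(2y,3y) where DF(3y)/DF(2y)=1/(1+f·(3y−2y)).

step 1 [1y] zero: DF = P = 2491/2500 ≈ 0.996400
step 2 [2y] zero: DF = P = 1961/2000 ≈ 0.980500
step 3 [3y] bond c/1=27/400: DF=(90789/80000 − 27/400·(0.996400+0.980500))/(1+27/400) = 9381/10000 ≈ 0.938100

1 1 2491/2500
2 2 1961/2000
3 3 9381/10000
f(2y,3y) = ((1961/2000)/(9381/10000) − 1)/(1) = 8/177 ≈ 4.5198%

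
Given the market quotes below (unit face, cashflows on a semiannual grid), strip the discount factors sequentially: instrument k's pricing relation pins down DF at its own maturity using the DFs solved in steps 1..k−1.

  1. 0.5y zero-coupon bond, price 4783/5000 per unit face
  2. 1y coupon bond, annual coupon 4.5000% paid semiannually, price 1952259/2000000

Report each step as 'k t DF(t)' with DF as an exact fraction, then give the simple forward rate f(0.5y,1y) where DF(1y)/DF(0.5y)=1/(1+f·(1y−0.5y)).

step 1 [0.5y] zero: DF = P = 4783/5000 ≈ 0.956600
step 2 [1y] bond c/2=9/400: DF=(1952259/2000000 − 9/400·(0.956600))/(1+9/400) = 1167/1250 ≈ 0.933600

1 1/2 4783/5000
2 1 1167/1250
f(0.5y,1y) = ((4783/5000)/(1167/1250) − 1)/(1/2) = 115/2334 ≈ 4.9272%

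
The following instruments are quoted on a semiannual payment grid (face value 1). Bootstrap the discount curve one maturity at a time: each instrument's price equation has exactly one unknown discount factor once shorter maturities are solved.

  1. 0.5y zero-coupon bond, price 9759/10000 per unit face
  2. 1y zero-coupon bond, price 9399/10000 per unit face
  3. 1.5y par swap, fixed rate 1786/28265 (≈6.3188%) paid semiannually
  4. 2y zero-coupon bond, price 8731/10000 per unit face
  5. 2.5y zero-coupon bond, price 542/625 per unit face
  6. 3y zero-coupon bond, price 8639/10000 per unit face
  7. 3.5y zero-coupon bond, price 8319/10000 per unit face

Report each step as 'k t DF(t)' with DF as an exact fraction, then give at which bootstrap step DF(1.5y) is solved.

step 1 [0.5y] zero: DF = P = 9759/10000 ≈ 0.975900
step 2 [1y] zero: DF = P = 9399/10000 ≈ 0.939900
step 3 [1.5y] swap r/2=893/28265: DF=(1 − 893/28265·(0.975900+0.939900))/(1+893/28265) = 9107/10000 ≈ 0.910700
step 4 [2y] zero: DF = P = 8731/10000 ≈ 0.873100
step 5 [2.5y] zero: DF = P = 542/625 ≈ 0.867200
step 6 [3y] zero: DF = P = 8639/10000 ≈ 0.863900
step 7 [3.5y] zero: DF = P = 8319/10000 ≈ 0.831900

1 1/2 9759/10000
2 1 9399/10000
3 3/2 9107/10000
4 2 8731/10000
5 5/2 542/625
6 3 8639/10000
7 7/2 8319/10000
DF(1.5y) is solved at step 3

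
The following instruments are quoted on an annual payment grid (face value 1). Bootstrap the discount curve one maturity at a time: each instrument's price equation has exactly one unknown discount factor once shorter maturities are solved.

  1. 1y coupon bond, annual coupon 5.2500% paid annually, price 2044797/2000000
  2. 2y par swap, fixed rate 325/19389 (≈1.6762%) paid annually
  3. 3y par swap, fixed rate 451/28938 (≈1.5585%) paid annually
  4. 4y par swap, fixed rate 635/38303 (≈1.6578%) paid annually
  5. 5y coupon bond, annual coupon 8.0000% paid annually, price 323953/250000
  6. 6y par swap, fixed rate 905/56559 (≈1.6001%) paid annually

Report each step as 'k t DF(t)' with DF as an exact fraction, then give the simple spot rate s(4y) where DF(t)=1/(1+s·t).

1 1 4857/5000
2 2 387/400
3 3 9549/10000
4 4 1873/2000
5 5 9161/10000
6 6 1819/2000
s(4y) = (1/(1873/2000) − 1)/(4) = 127/7492 ≈ 1.6951%

step 1 [1y] bond c/1=21/400: DF=(2044797/2000000 − 21/400·(0))/(1+21/400) = 4857/5000 ≈ 0.971400
step 2 [2y] swap r/1=325/19389: DF=(1 − 325/19389·(0.971400))/(1+325/19389) = 387/400 ≈ 0.967500
step 3 [3y] swap r/1=451/28938: DF=(1 − 451/28938·(0.971400+0.967500))/(1+451/28938) = 9549/10000 ≈ 0.954900
step 4 [4y] swap r/1=635/38303: DF=(1 − 635/38303·(0.971400+0.967500+0.954900))/(1+635/38303) = 1873/2000 ≈ 0.936500
step 5 [5y] bond c/1=2/25: DF=(323953/250000 − 2/25·(0.971400+0.967500+0.954900+0.936500))/(1+2/25) = 9161/10000 ≈ 0.916100
step 6 [6y] swap r/1=905/56559: DF=(1 − 905/56559·(0.971400+0.967500+0.954900+0.936500+0.916100))/(1+905/56559) = 1819/2000 ≈ 0.909500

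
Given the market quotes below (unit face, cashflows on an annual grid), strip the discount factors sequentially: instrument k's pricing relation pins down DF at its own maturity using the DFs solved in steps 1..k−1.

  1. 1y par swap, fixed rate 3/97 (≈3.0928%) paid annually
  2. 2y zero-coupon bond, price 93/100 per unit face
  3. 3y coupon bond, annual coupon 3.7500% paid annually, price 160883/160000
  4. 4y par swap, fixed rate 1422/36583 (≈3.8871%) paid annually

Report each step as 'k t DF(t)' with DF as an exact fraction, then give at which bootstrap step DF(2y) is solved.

1 1 97/100
2 2 93/100
3 3 1801/2000
4 4 4289/5000
DF(2y) is solved at step 2

step 1 [1y] swap r/1=3/97: DF=(1 − 3/97·(0))/(1+3/97) = 97/100 ≈ 0.970000
step 2 [2y] zero: DF = P = 93/100 ≈ 0.930000
step 3 [3y] bond c/1=3/80: DF=(160883/160000 − 3/80·(0.970000+0.930000))/(1+3/80) = 1801/2000 ≈ 0.900500
step 4 [4y] swap r/1=1422/36583: DF=(1 − 1422/36583·(0.970000+0.930000+0.900500))/(1+1422/36583) = 4289/5000 ≈ 0.857800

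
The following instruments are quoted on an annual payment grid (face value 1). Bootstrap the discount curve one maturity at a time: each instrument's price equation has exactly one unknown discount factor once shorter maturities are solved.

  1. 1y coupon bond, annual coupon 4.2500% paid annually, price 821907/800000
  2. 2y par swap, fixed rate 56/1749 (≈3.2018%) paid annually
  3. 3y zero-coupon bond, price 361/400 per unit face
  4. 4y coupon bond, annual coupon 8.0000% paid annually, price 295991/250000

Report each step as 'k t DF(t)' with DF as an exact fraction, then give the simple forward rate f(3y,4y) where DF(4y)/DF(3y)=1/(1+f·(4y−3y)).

1 1 1971/2000
2 2 1173/1250
3 3 361/400
4 4 8869/10000
f(3y,4y) = ((361/400)/(8869/10000) − 1)/(1) = 156/8869 ≈ 1.7589%

step 1 [1y] bond c/1=17/400: DF=(821907/800000 − 17/400·(0))/(1+17/400) = 1971/2000 ≈ 0.985500
step 2 [2y] swap r/1=56/1749: DF=(1 − 56/1749·(0.985500))/(1+56/1749) = 1173/1250 ≈ 0.938400
step 3 [3y] zero: DF = P = 361/400 ≈ 0.902500
step 4 [4y] bond c/1=2/25: DF=(295991/250000 − 2/25·(0.985500+0.938400+0.902500))/(1+2/25) = 8869/10000 ≈ 0.886900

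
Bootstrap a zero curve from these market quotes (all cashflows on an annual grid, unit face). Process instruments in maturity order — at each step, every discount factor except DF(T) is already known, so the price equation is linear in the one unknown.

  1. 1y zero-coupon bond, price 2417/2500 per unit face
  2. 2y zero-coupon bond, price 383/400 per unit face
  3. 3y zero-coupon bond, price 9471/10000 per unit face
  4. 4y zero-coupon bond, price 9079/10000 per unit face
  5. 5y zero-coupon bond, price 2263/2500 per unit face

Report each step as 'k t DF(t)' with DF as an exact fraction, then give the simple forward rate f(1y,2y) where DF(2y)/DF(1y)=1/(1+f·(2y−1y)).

step 1 [1y] zero: DF = P = 2417/2500 ≈ 0.966800
step 2 [2y] zero: DF = P = 383/400 ≈ 0.957500
step 3 [3y] zero: DF = P = 9471/10000 ≈ 0.947100
step 4 [4y] zero: DF = P = 9079/10000 ≈ 0.907900
step 5 [5y] zero: DF = P = 2263/2500 ≈ 0.905200

1 1 2417/2500
2 2 383/400
3 3 9471/10000
4 4 9079/10000
5 5 2263/2500
f(1y,2y) = ((2417/2500)/(383/400) − 1)/(1) = 93/9575 ≈ 0.9713%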